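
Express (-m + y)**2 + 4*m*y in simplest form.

(m + y)**2

After expansion: m**2 + 2*m*y + y**2 — a perfect-square trinomial.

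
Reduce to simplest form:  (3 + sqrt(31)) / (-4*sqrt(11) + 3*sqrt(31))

(12*sqrt(11) + 9*sqrt(31) + 4*sqrt(341) + 93)/103

Multiply numerator and denominator by 4*sqrt(11) + 3*sqrt(31).
Denominator becomes 103; numerator becomes 12*sqrt(11) + 9*sqrt(31) + 4*sqrt(341) + 93.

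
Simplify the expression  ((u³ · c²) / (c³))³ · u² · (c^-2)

Inside the bracket: u³ · (c^-1)
Raise to the power 3: u⁹ · (c^-3)
Multiply by u² · (c^-2): add exponents.

u^11/c⁵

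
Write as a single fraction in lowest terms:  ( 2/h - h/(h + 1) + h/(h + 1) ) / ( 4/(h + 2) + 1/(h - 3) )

Numerator: 2/h - h/(h + 1) + h/(h + 1) = 2/h
Denominator: 4/(h + 2) + 1/(h - 3) = (5*h - 10)/(h^2 - h - 6)
Divide: (2/h) · ((h^2 - h - 6)/(5*h - 10)) = (2*h^2 - 2*h - 12)/(5*h^2 - 10*h)

(2*h^2 - 2*h - 12)/(5*h^2 - 10*h)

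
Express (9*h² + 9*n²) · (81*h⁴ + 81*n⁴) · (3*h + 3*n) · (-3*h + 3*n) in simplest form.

Telescope via difference of squares: ((3*n)+(3*h))((3*n)-(3*h)) = -9*h² + 9*n², then repeat with the next factor.

-6561*h⁸ + 6561*n⁸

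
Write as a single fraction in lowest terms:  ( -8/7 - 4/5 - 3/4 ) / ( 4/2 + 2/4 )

-377/350

Numerator: -8/7 - 4/5 - 3/4 = -377/140
Denominator: 4/2 + 2/4 = 5/2
Divide: (-377/140) · (2/5) = -377/350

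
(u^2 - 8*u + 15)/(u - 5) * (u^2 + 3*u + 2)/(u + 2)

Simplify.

u^2 - 2*u - 3

Factor: u^2 - 8*u + 15 = (u - 5)*(u - 3);  u^2 + 3*u + 2 = (u + 1)*(u + 2)
Cancel the common factors (u + 2), (u - 5).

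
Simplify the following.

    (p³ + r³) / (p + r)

p² - p*r + r²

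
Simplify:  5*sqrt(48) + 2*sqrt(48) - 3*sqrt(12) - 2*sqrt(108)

5*sqrt(48) = 20*sqrt(3); 2*sqrt(48) = 8*sqrt(3); 3*sqrt(12) = 6*sqrt(3); 2*sqrt(108) = 12*sqrt(3)
Combine: (20 + 8 - 6 - 12)·sqrt(3) = 10*sqrt(3)

10*sqrt(3)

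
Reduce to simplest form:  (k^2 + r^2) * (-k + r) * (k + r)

Telescope via difference of squares: (r+k)(r-k) = -k^2 + r^2, then repeat with the next factor.

-k^4 + r^4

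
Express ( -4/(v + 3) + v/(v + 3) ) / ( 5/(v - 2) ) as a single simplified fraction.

Numerator: -4/(v + 3) + v/(v + 3) = (v - 4)/(v + 3)
Denominator: 5/(v - 2) = 5/(v - 2)
Divide: ((v - 4)/(v + 3)) · (v/5 - 2/5) = (v**2 - 6*v + 8)/(5*v + 15)

(v**2 - 6*v + 8)/(5*v + 15)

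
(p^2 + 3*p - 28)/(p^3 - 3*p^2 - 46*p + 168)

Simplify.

1/(p - 6)

Factor: p^2 + 3*p - 28 = (p + 7)*(p - 4);  p^3 - 3*p^2 - 46*p + 168 = (p - 4)*(p + 7)*(p - 6)
Cancel the common factors (p - 4), (p + 7).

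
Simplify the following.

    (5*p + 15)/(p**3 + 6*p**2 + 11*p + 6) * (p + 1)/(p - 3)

Factor: 5*p + 15 = 5*(p + 3);  p**3 + 6*p**2 + 11*p + 6 = (p + 3)*(p + 1)*(p + 2)
Cancel the common factors (p + 1), (p + 3).

5/(p**2 - p - 6)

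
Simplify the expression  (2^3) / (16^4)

2^(-13)

2^3 = 2^3; 16^4 = 2^16
Combine exponents: 2^(-13)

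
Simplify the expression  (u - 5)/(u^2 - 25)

Factor: u^2 - 25 = (u + 5)*(u - 5)
Cancel the common factor (u - 5).

1/(u + 5)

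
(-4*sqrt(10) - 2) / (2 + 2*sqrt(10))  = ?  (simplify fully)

Multiply numerator and denominator by -2*sqrt(10) + 2.
Denominator becomes -36; numerator becomes -4*sqrt(10) + 76.

(-19 + sqrt(10))/9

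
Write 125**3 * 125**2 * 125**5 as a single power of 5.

125**3 = 5**9; 125**2 = 5**6; 125**5 = 5**15
Combine exponents: 5**30

5**30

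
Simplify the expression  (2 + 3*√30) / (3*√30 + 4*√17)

-135 - 3*√30 + 4*√17 + 6*√510

Multiply numerator and denominator by -4*√17 + 3*√30.
Denominator becomes -2; numerator becomes -12*√510 - 8*√17 + 6*√30 + 270.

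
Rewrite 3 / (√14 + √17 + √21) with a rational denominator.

Group as (√17 + √21) + √14; multiply by (√17 + √21) - √14, then rationalise the remaining surd.

(-7*√102 + 5*√21 + 9*√17 + 12*√14)/142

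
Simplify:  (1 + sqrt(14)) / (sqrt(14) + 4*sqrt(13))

(-14 - sqrt(14) + 4*sqrt(13) + 4*sqrt(182))/194

Multiply numerator and denominator by -4*sqrt(13) + sqrt(14).
Denominator becomes -194; numerator becomes -4*sqrt(182) - 4*sqrt(13) + sqrt(14) + 14.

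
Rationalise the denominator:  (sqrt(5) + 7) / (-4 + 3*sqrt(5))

Multiply numerator and denominator by -3*sqrt(5) - 4.
Denominator becomes -29; numerator becomes -25*sqrt(5) - 43.

(43 + 25*sqrt(5))/29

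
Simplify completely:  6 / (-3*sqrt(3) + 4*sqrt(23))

(18*sqrt(3) + 24*sqrt(23))/341

Multiply numerator and denominator by 3*sqrt(3) + 4*sqrt(23).
Denominator becomes 341; numerator becomes 18*sqrt(3) + 24*sqrt(23).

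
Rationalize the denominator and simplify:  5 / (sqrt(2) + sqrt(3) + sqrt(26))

(-125*sqrt(3) - 135*sqrt(2) + 20*sqrt(39) + 105*sqrt(26))/417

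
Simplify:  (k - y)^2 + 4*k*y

After expansion: k^2 + 2*k*y + y^2 — a perfect-square trinomial.

(k + y)^2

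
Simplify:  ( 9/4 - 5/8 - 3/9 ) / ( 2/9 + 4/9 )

31/16

Numerator: 9/4 - 5/8 - 3/9 = 31/24
Denominator: 2/9 + 4/9 = 2/3
Divide: (31/24) · (3/2) = 31/16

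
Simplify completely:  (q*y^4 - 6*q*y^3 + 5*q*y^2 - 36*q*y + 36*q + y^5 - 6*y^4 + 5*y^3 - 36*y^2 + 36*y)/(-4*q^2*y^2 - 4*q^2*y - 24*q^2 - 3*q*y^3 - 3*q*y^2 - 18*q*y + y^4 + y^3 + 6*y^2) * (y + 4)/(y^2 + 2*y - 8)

Factor: q*y^4 - 6*q*y^3 + 5*q*y^2 - 36*q*y + 36*q + y^5 - 6*y^4 + 5*y^3 - 36*y^2 + 36*y = (y^2 + y + 6)*(y - 6)*(y - 1)*(q + y);  -4*q^2*y^2 - 4*q^2*y - 24*q^2 - 3*q*y^3 - 3*q*y^2 - 18*q*y + y^4 + y^3 + 6*y^2 = (-4*q + y)*(q + y)*(y^2 + y + 6);  y^2 + 2*y - 8 = (y - 2)*(y + 4)
Cancel the common factors (y^2 + y + 6), (q + y), (y + 4).

(y^2 - 7*y + 6)/(-4*q*y + 8*q + y^2 - 2*y)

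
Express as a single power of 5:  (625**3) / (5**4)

5**8

625**3 = 5**12; 5**4 = 5**4
Combine exponents: 5**8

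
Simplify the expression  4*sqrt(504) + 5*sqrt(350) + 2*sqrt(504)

4*sqrt(504) = 24*sqrt(14); 5*sqrt(350) = 25*sqrt(14); 2*sqrt(504) = 12*sqrt(14)
Combine: (24 + 25 + 12)·sqrt(14) = 61*sqrt(14)

61*sqrt(14)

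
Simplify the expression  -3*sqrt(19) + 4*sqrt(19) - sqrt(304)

-3*sqrt(19)

3*sqrt(19) = 3*sqrt(19); 4*sqrt(19) = 4*sqrt(19); sqrt(304) = 4*sqrt(19)
Combine: (-3 + 4 - 4)·sqrt(19) = -3*sqrt(19)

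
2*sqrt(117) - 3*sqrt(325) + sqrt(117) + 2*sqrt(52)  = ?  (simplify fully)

2*sqrt(117) = 6*sqrt(13); 3*sqrt(325) = 15*sqrt(13); sqrt(117) = 3*sqrt(13); 2*sqrt(52) = 4*sqrt(13)
Combine: (6 - 15 + 3 + 4)·sqrt(13) = -2*sqrt(13)

-2*sqrt(13)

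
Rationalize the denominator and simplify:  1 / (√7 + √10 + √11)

(-√770 + 3*√11 + 4*√10 + 7*√7)/122

Group as (√7 + √11) + √10; multiply by (√7 + √11) - √10, then rationalise the remaining surd.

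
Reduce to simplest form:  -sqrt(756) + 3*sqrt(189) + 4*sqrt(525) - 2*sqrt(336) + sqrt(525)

20*sqrt(21)

sqrt(756) = 6*sqrt(21); 3*sqrt(189) = 9*sqrt(21); 4*sqrt(525) = 20*sqrt(21); 2*sqrt(336) = 8*sqrt(21); sqrt(525) = 5*sqrt(21)
Combine: (-6 + 9 + 20 - 8 + 5)·sqrt(21) = 20*sqrt(21)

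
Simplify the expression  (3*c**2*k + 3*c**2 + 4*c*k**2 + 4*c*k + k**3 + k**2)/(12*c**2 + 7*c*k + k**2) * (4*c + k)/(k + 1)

c + k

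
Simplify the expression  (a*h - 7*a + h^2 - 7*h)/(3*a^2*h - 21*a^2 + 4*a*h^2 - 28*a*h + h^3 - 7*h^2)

1/(3*a + h)

Factor: a*h - 7*a + h^2 - 7*h = (a + h)*(h - 7);  3*a^2*h - 21*a^2 + 4*a*h^2 - 28*a*h + h^3 - 7*h^2 = (a + h)*(h - 7)*(3*a + h)
Cancel the common factors (h - 7), (a + h).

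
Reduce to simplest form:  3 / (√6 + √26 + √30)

Group as (√26 + √30) + √6; multiply by (√26 + √30) - √6, then rationalise the remaining surd.

(-18*√130 + 3*√30 + 15*√26 + 75*√6)/310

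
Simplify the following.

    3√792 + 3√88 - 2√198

18*√22

3√792 = 18*√22; 3√88 = 6*√22; 2√198 = 6*√22
Combine: (18 + 6 - 6)·√22 = 18*√22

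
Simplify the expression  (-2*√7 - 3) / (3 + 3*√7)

(-11 - √7)/18

Multiply numerator and denominator by -3*√7 + 3.
Denominator becomes -54; numerator becomes 3*√7 + 33.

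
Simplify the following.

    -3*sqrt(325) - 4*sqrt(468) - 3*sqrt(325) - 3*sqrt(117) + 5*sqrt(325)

-38*sqrt(13)

3*sqrt(325) = 15*sqrt(13); 4*sqrt(468) = 24*sqrt(13); 3*sqrt(325) = 15*sqrt(13); 3*sqrt(117) = 9*sqrt(13); 5*sqrt(325) = 25*sqrt(13)
Combine: (-15 - 24 - 15 - 9 + 25)·sqrt(13) = -38*sqrt(13)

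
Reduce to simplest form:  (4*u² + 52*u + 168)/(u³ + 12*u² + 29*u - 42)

4/(u - 1)

Factor: 4*u² + 52*u + 168 = 4·(u + 7)·(u + 6);  u³ + 12*u² + 29*u - 42 = (u + 6)·(u + 7)·(u - 1)
Cancel the common factors (u + 7), (u + 6).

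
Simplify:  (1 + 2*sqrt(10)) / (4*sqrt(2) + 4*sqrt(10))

(-4*sqrt(5) - sqrt(2) + sqrt(10) + 20)/32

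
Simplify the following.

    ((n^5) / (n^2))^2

Inside the bracket: n^3
Raise to the power 2: n^6

n^6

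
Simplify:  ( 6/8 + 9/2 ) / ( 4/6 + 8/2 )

Numerator: 6/8 + 9/2 = 21/4
Denominator: 4/6 + 8/2 = 14/3
Divide: (21/4) · (3/14) = 9/8

9/8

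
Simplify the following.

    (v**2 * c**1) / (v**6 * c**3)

1/(c**2*v**4)

Quotient: (v**-4) * (c**-2)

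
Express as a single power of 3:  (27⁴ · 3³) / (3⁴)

3^11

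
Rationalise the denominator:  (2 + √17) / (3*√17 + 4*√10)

(-51 - 6*√17 + 8*√10 + 4*√170)/7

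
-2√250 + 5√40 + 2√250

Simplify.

10*√10

2√250 = 10*√10; 5√40 = 10*√10; 2√250 = 10*√10
Combine: (-10 + 10 + 10)·√10 = 10*√10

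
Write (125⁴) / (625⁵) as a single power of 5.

5^(-8)

125⁴ = 5^12; 625⁵ = 5^20
Combine exponents: 5^(-8)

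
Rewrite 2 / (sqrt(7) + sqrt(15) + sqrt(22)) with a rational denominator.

Group as (sqrt(15) + sqrt(22)) + sqrt(7); multiply by (sqrt(15) + sqrt(22)) - sqrt(7), then rationalise the remaining surd.

(-sqrt(2310) + 7*sqrt(15) + 15*sqrt(7))/105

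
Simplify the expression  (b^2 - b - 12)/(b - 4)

b + 3

Factor: b^2 - b - 12 = (b - 4)*(b + 3)
Cancel the common factor (b - 4).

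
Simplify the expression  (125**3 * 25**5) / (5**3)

125**3 = 5**9; 25**5 = 5**10; 5**3 = 5**3
Combine exponents: 5**16

5**16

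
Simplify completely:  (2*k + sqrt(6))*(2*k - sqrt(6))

(2*k)**2 - (sqrt(6))**2 = 4*k**2 - 6.

4*k**2 - 6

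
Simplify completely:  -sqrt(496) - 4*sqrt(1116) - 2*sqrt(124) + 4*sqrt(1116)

sqrt(496) = 4*sqrt(31); 4*sqrt(1116) = 24*sqrt(31); 2*sqrt(124) = 4*sqrt(31); 4*sqrt(1116) = 24*sqrt(31)
Combine: (-4 - 24 - 4 + 24)·sqrt(31) = -8*sqrt(31)

-8*sqrt(31)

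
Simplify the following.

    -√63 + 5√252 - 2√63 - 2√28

√63 = 3*√7; 5√252 = 30*√7; 2√63 = 6*√7; 2√28 = 4*√7
Combine: (-3 + 30 - 6 - 4)·√7 = 17*√7

17*√7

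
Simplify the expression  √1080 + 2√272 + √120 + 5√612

√1080 = 6*√30; 2√272 = 8*√17; √120 = 2*√30; 5√612 = 30*√17

8*√30 + 38*√17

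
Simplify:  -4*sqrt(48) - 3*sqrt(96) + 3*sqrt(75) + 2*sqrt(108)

4*sqrt(48) = 16*sqrt(3); 3*sqrt(96) = 12*sqrt(6); 3*sqrt(75) = 15*sqrt(3); 2*sqrt(108) = 12*sqrt(3)

-12*sqrt(6) + 11*sqrt(3)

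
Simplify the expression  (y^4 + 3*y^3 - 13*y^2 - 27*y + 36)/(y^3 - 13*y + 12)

Factor: y^4 + 3*y^3 - 13*y^2 - 27*y + 36 = (y - 1)*(y - 3)*(y + 4)*(y + 3);  y^3 - 13*y + 12 = (y - 1)*(y + 4)*(y - 3)
Cancel the common factors (y - 3), (y - 1), (y + 4).

y + 3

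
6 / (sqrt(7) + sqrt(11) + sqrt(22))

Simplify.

(-33*sqrt(14) - 6*sqrt(22) + 27*sqrt(11) + 39*sqrt(7))/73

Group as (sqrt(7) + sqrt(11)) + sqrt(22); multiply by (sqrt(7) + sqrt(11)) - sqrt(22), then rationalise the remaining surd.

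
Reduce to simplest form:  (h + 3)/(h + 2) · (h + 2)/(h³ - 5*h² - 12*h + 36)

Factor: h³ - 5*h² - 12*h + 36 = (h + 3)·(h - 2)·(h - 6)
Cancel the common factors (h + 2), (h + 3).

1/(h² - 8*h + 12)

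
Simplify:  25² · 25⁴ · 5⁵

25² = 5^4; 25⁴ = 5^8; 5⁵ = 5^5
Combine exponents: 5^17

5^17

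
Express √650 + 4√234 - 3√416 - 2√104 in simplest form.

√26

√650 = 5*√26; 4√234 = 12*√26; 3√416 = 12*√26; 2√104 = 4*√26
Combine: (5 + 12 - 12 - 4)·√26 = √26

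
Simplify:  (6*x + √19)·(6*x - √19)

Difference of squares with P = 6*x, Q = √19.

36*x² - 19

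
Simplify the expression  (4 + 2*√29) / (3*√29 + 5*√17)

(-87 - 6*√29 + 10*√17 + 5*√493)/82

Multiply numerator and denominator by -5*√17 + 3*√29.
Denominator becomes -164; numerator becomes -10*√493 - 20*√17 + 12*√29 + 174.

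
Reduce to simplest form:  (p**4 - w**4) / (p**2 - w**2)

p**4 - w**4 factors as (p - w)*(p + w)*(p**2 + w**2).

p**2 + w**2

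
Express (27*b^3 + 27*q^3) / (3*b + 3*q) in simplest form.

9*b^2 - 9*b*q + 9*q^2

(3*b)^3 + (3*q)^3 = (3*b + 3*q)(9*b^2 - 9*b*q + 9*q^2).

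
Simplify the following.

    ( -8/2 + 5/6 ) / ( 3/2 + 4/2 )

Numerator: -8/2 + 5/6 = -19/6
Denominator: 3/2 + 4/2 = 7/2
Divide: (-19/6) · (2/7) = -19/21

-19/21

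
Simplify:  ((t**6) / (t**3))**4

t**12

Inside the bracket: t**3
Raise to the power 4: t**12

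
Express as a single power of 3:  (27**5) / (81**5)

3**(-5)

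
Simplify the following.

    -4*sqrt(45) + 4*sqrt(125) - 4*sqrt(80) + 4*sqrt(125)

4*sqrt(45) = 12*sqrt(5); 4*sqrt(125) = 20*sqrt(5); 4*sqrt(80) = 16*sqrt(5); 4*sqrt(125) = 20*sqrt(5)
Combine: (-12 + 20 - 16 + 20)·sqrt(5) = 12*sqrt(5)

12*sqrt(5)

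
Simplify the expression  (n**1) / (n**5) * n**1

Quotient: (n**-4)
Multiply by n**1: add exponents.

n**(-3)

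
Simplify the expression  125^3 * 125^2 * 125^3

5^24

125^3 = 5^9; 125^2 = 5^6; 125^3 = 5^9
Combine exponents: 5^24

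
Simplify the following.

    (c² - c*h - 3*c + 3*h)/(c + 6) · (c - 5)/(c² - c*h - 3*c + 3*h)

(c - 5)/(c + 6)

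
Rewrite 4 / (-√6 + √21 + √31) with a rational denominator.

Group as (√21 + √31) - √6; multiply by (√21 + √31) + √6, then rationalise the remaining surd.

(-23*√6 - 2*√31 + 8*√21 + 3*√434)/61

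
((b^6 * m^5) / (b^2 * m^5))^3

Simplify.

b^12

Inside the bracket: b^4
Raise to the power 3: b^12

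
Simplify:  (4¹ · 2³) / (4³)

4¹ = 2^2; 2³ = 2^3; 4³ = 2^6
Combine exponents: 2^(-1)

2^(-1)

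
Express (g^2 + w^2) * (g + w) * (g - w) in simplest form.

g^4 - w^4

Telescope via difference of squares: (g+w)(g-w) = g^2 - w^2, then repeat with the next factor.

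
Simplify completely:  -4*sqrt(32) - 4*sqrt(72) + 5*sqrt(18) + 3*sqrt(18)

4*sqrt(32) = 16*sqrt(2); 4*sqrt(72) = 24*sqrt(2); 5*sqrt(18) = 15*sqrt(2); 3*sqrt(18) = 9*sqrt(2)
Combine: (-16 - 24 + 15 + 9)·sqrt(2) = -16*sqrt(2)

-16*sqrt(2)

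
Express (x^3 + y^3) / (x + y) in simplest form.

x^2 - x*y + y^2

Apply the sum-of-cubes factorisation and cancel (x + y).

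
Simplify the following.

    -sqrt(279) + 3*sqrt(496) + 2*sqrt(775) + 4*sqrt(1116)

43*sqrt(31)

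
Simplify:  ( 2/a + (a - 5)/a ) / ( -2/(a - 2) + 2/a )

-a²/4 + 5*a/4 - 3/2

Numerator: 2/a + (a - 5)/a = (a - 3)/a
Denominator: -2/(a - 2) + 2/a = -4/(a² - 2*a)
Divide: ((a - 3)/a) · (-a²/4 + a/2) = -a²/4 + 5*a/4 - 3/2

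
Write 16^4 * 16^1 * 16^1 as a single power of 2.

2^24

16^4 = 2^16; 16^1 = 2^4; 16^1 = 2^4
Combine exponents: 2^24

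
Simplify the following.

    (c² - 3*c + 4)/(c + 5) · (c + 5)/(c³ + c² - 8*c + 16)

Factor: c³ + c² - 8*c + 16 = (c + 4)·(c² - 3*c + 4)
Cancel the common factors (c² - 3*c + 4), (c + 5).

1/(c + 4)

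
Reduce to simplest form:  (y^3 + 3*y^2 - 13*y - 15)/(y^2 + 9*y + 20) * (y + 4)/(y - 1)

Factor: y^3 + 3*y^2 - 13*y - 15 = (y - 3)*(y + 5)*(y + 1);  y^2 + 9*y + 20 = (y + 4)*(y + 5)
Cancel the common factors (y + 4), (y + 5).

(y^2 - 2*y - 3)/(y - 1)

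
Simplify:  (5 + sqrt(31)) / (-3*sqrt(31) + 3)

Multiply numerator and denominator by 3 + 3*sqrt(31).
Denominator becomes -270; numerator becomes 18*sqrt(31) + 108.

(-6 - sqrt(31))/15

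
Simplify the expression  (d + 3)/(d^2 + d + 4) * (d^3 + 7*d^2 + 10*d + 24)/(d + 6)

d + 3

Factor: d^3 + 7*d^2 + 10*d + 24 = (d^2 + d + 4)*(d + 6)
Cancel the common factors (d^2 + d + 4), (d + 6).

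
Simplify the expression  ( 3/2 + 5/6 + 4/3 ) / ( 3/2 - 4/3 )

22

Numerator: 3/2 + 5/6 + 4/3 = 11/3
Denominator: 3/2 - 4/3 = 1/6
Divide: (11/3) · (6) = 22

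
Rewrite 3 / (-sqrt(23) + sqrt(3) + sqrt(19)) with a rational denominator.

Group as (sqrt(3) + sqrt(19)) - sqrt(23); multiply by (sqrt(3) + sqrt(19)) + sqrt(23), then rationalise the remaining surd.

(3*sqrt(23) + 21*sqrt(19) + 117*sqrt(3) + 6*sqrt(1311))/227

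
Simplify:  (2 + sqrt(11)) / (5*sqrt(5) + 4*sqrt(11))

Multiply numerator and denominator by -5*sqrt(5) + 4*sqrt(11).
Denominator becomes 51; numerator becomes -5*sqrt(55) - 10*sqrt(5) + 8*sqrt(11) + 44.

(-5*sqrt(55) - 10*sqrt(5) + 8*sqrt(11) + 44)/51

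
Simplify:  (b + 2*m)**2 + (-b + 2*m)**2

Write as f((2*m),b) + f((2*m),-b) and expand.

2*b**2 + 8*m**2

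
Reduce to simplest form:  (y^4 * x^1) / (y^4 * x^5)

x^(-4)

Quotient: (x^-4)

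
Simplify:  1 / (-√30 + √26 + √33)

Group as (√26 + √33) - √30; multiply by (√26 + √33) + √30, then rationalise the remaining surd.

(-29*√30 + 23*√33 + 37*√26 + 12*√715)/2591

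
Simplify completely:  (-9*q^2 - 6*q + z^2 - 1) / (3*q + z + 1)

-3*q + z - 1

Factor z^2 - (3*q + 1)^2 and cancel (3*q + z + 1).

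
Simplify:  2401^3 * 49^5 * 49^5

2401^3 = 7^12; 49^5 = 7^10; 49^5 = 7^10
Combine exponents: 7^32

7^32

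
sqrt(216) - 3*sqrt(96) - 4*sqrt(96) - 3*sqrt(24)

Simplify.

-28*sqrt(6)

sqrt(216) = 6*sqrt(6); 3*sqrt(96) = 12*sqrt(6); 4*sqrt(96) = 16*sqrt(6); 3*sqrt(24) = 6*sqrt(6)
Combine: (6 - 12 - 16 - 6)·sqrt(6) = -28*sqrt(6)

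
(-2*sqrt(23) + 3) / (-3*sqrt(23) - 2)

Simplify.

Multiply numerator and denominator by -2 + 3*sqrt(23).
Denominator becomes -203; numerator becomes -144 + 13*sqrt(23).

(-13*sqrt(23) + 144)/203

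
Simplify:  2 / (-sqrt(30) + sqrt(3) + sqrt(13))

(-7*sqrt(30) - 10*sqrt(13) - 20*sqrt(3) - 3*sqrt(130))/10

Group as (sqrt(3) + sqrt(13)) - sqrt(30); multiply by (sqrt(3) + sqrt(13)) + sqrt(30), then rationalise the remaining surd.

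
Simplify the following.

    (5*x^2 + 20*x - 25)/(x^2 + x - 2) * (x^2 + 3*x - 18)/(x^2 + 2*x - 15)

(5*x + 30)/(x + 2)

Factor: 5*x^2 + 20*x - 25 = 5*(x + 5)*(x - 1);  x^2 + x - 2 = (x - 1)*(x + 2);  x^2 + 3*x - 18 = (x + 6)*(x - 3);  x^2 + 2*x - 15 = (x + 5)*(x - 3)
Cancel the common factors (x - 3), (x - 1), (x + 5).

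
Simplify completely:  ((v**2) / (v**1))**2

Inside the bracket: v**1
Raise to the power 2: v**2

v**2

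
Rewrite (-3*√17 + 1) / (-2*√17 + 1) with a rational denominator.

(√17 + 101)/67

Multiply numerator and denominator by 1 + 2*√17.
Denominator becomes -67; numerator becomes -101 - √17.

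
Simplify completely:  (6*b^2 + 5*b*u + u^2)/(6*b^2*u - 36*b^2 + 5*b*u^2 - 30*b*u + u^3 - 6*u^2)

1/(u - 6)

Factor: 6*b^2 + 5*b*u + u^2 = (3*b + u)*(2*b + u);  6*b^2*u - 36*b^2 + 5*b*u^2 - 30*b*u + u^3 - 6*u^2 = (u - 6)*(3*b + u)*(2*b + u)
Cancel the common factors (2*b + u), (3*b + u).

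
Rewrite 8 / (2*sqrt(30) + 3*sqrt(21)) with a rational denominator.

(-16*sqrt(30) + 24*sqrt(21))/69

Multiply numerator and denominator by -3*sqrt(21) + 2*sqrt(30).
Denominator becomes -69; numerator becomes -24*sqrt(21) + 16*sqrt(30).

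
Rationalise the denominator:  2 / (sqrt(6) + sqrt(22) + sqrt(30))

Group as (sqrt(22) + sqrt(30)) + sqrt(6); multiply by (sqrt(22) + sqrt(30)) - sqrt(6), then rationalise the remaining surd.

(-6*sqrt(110) - sqrt(30) + 7*sqrt(22) + 23*sqrt(6))/131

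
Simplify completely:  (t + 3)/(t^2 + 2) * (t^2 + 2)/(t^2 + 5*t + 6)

1/(t + 2)

Factor: t^2 + 5*t + 6 = (t + 3)*(t + 2)
Cancel the common factors (t^2 + 2), (t + 3).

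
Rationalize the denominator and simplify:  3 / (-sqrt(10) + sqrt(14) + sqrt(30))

Group as (sqrt(14) + sqrt(30)) - sqrt(10); multiply by (sqrt(14) + sqrt(30)) + sqrt(10), then rationalise the remaining surd.

(-51*sqrt(10) - 9*sqrt(30) + 39*sqrt(14) + 30*sqrt(42))/262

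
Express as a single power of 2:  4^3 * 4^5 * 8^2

2^22

4^3 = 2^6; 4^5 = 2^10; 8^2 = 2^6
Combine exponents: 2^22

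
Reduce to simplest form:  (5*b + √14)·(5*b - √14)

Product of conjugates: (P+Q)(P-Q) = P^2 - Q^2.

25*b² - 14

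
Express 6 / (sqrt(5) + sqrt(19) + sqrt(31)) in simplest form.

Group as (sqrt(5) + sqrt(31)) + sqrt(19); multiply by (sqrt(5) + sqrt(31)) - sqrt(19), then rationalise the remaining surd.

(-12*sqrt(2945) - 42*sqrt(31) + 102*sqrt(19) + 270*sqrt(5))/331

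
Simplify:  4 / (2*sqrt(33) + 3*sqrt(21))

(-8*sqrt(33) + 12*sqrt(21))/57

Multiply numerator and denominator by -3*sqrt(21) + 2*sqrt(33).
Denominator becomes -57; numerator becomes -12*sqrt(21) + 8*sqrt(33).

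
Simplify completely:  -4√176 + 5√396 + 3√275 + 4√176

45*√11

4√176 = 16*√11; 5√396 = 30*√11; 3√275 = 15*√11; 4√176 = 16*√11
Combine: (-16 + 30 + 15 + 16)·√11 = 45*√11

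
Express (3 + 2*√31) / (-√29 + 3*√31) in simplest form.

(3*√29 + 9*√31 + 2*√899 + 186)/250

Multiply numerator and denominator by √29 + 3*√31.
Denominator becomes 250; numerator becomes 3*√29 + 9*√31 + 2*√899 + 186.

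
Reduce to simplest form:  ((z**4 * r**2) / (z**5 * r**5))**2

1/(r**6*z**2)

Inside the bracket: (z**-1) * (r**-3)
Raise to the power 2: (z**-2) * (r**-6)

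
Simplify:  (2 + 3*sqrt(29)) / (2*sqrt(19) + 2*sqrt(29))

(-3*sqrt(551) - 2*sqrt(19) + 2*sqrt(29) + 87)/20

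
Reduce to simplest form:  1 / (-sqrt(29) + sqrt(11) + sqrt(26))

Group as (sqrt(11) + sqrt(26)) - sqrt(29); multiply by (sqrt(11) + sqrt(26)) + sqrt(29), then rationalise the remaining surd.

(-4*sqrt(29) + 7*sqrt(26) + 22*sqrt(11) + sqrt(8294))/540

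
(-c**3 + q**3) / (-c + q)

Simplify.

Apply the difference-of-cubes factorisation and cancel (-c + q).

c**2 + c*q + q**2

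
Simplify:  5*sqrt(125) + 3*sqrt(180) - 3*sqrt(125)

28*sqrt(5)

5*sqrt(125) = 25*sqrt(5); 3*sqrt(180) = 18*sqrt(5); 3*sqrt(125) = 15*sqrt(5)
Combine: (25 + 18 - 15)·sqrt(5) = 28*sqrt(5)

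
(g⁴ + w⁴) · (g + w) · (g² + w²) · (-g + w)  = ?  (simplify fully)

-g⁸ + w⁸

(w+g)(w-g) = -g² + w²; continue pairing.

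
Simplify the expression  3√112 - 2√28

8*√7

3√112 = 12*√7; 2√28 = 4*√7
Combine: (12 - 4)·√7 = 8*√7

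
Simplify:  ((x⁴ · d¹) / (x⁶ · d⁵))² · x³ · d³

1/(d⁵*x)

Inside the bracket: (x^-2) · (d^-4)
Raise to the power 2: (x^-4) · (d^-8)
Multiply by x³ · d³: add exponents.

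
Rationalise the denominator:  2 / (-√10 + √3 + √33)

Group as (√3 + √33) - √10; multiply by (√3 + √33) + √10, then rationalise the remaining surd.

(-20*√3 - 3*√110 + 13*√10 + 10*√33)/70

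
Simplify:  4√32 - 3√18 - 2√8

3*√2

4√32 = 16*√2; 3√18 = 9*√2; 2√8 = 4*√2
Combine: (16 - 9 - 4)·√2 = 3*√2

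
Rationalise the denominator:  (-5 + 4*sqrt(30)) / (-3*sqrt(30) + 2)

(-50 + sqrt(30))/38

Multiply numerator and denominator by 2 + 3*sqrt(30).
Denominator becomes -266; numerator becomes -7*sqrt(30) + 350.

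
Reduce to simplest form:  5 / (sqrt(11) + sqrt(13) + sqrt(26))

(-65*sqrt(22) - 5*sqrt(26) + 60*sqrt(13) + 70*sqrt(11))/284

Group as (sqrt(11) + sqrt(13)) + sqrt(26); multiply by (sqrt(11) + sqrt(13)) - sqrt(26), then rationalise the remaining surd.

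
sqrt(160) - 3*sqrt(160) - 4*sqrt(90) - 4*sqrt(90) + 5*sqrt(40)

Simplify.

-22*sqrt(10)

sqrt(160) = 4*sqrt(10); 3*sqrt(160) = 12*sqrt(10); 4*sqrt(90) = 12*sqrt(10); 4*sqrt(90) = 12*sqrt(10); 5*sqrt(40) = 10*sqrt(10)
Combine: (4 - 12 - 12 - 12 + 10)·sqrt(10) = -22*sqrt(10)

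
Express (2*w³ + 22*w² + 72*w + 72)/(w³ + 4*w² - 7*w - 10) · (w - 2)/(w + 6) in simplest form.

Factor: 2*w³ + 22*w² + 72*w + 72 = 2·(w + 3)·(w + 2)·(w + 6);  w³ + 4*w² - 7*w - 10 = (w + 1)·(w + 5)·(w - 2)
Cancel the common factors (w + 6), (w - 2).

(2*w² + 10*w + 12)/(w² + 6*w + 5)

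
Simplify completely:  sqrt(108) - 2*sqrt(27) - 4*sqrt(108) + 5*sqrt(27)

sqrt(108) = 6*sqrt(3); 2*sqrt(27) = 6*sqrt(3); 4*sqrt(108) = 24*sqrt(3); 5*sqrt(27) = 15*sqrt(3)
Combine: (6 - 6 - 24 + 15)·sqrt(3) = -9*sqrt(3)

-9*sqrt(3)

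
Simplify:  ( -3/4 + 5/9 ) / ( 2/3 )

-7/24

Numerator: -3/4 + 5/9 = -7/36
Denominator: 2/3 = 2/3
Divide: (-7/36) · (3/2) = -7/24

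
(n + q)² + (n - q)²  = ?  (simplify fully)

Only the even-power cross terms survive.

2*n² + 2*q²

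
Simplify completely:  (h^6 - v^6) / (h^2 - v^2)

h^4 + h^2*v^2 + v^4

Factor h^6 - v^6 and cancel (h^2 - v^2).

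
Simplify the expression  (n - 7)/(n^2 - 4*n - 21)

Factor: n^2 - 4*n - 21 = (n + 3)*(n - 7)
Cancel the common factor (n - 7).

1/(n + 3)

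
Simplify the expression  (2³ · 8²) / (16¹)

2³ = 2^3; 8² = 2^6; 16¹ = 2^4
Combine exponents: 2^5

2^5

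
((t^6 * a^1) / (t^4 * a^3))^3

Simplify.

t^6/a^6

Inside the bracket: t^2 * (a^-2)
Raise to the power 3: t^6 * (a^-6)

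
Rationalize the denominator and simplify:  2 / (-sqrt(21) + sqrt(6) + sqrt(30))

(-10*sqrt(21) - 2*sqrt(30) + 30*sqrt(6) + 8*sqrt(105))/165

Group as (sqrt(6) + sqrt(30)) - sqrt(21); multiply by (sqrt(6) + sqrt(30)) + sqrt(21), then rationalise the remaining surd.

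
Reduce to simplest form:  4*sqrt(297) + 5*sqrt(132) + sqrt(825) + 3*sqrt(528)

39*sqrt(33)

4*sqrt(297) = 12*sqrt(33); 5*sqrt(132) = 10*sqrt(33); sqrt(825) = 5*sqrt(33); 3*sqrt(528) = 12*sqrt(33)
Combine: (12 + 10 + 5 + 12)·sqrt(33) = 39*sqrt(33)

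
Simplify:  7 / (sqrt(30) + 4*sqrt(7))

(-7*sqrt(30) + 28*sqrt(7))/82

Multiply numerator and denominator by -4*sqrt(7) + sqrt(30).
Denominator becomes -82; numerator becomes -28*sqrt(7) + 7*sqrt(30).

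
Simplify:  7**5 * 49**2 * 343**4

7**5 = 7**5; 49**2 = 7**4; 343**4 = 7**12
Combine exponents: 7**21

7**21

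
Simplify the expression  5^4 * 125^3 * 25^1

5^15

5^4 = 5^4; 125^3 = 5^9; 25^1 = 5^2
Combine exponents: 5^15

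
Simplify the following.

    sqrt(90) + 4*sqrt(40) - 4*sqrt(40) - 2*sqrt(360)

-9*sqrt(10)

sqrt(90) = 3*sqrt(10); 4*sqrt(40) = 8*sqrt(10); 4*sqrt(40) = 8*sqrt(10); 2*sqrt(360) = 12*sqrt(10)
Combine: (3 + 8 - 8 - 12)·sqrt(10) = -9*sqrt(10)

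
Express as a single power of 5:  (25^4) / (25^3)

5^2

25^4 = 5^8; 25^3 = 5^6
Combine exponents: 5^2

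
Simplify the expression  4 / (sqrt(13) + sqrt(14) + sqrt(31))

Group as (sqrt(14) + sqrt(31)) + sqrt(13); multiply by (sqrt(14) + sqrt(31)) - sqrt(13), then rationalise the remaining surd.

(-sqrt(5642) - 2*sqrt(31) + 15*sqrt(14) + 16*sqrt(13))/89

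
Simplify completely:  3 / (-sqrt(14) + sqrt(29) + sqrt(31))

Group as (sqrt(29) + sqrt(31)) - sqrt(14); multiply by (sqrt(29) + sqrt(31)) + sqrt(14), then rationalise the remaining surd.

(-69*sqrt(14) + 18*sqrt(31) + 24*sqrt(29) + 3*sqrt(12586))/740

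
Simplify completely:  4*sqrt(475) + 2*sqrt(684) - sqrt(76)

4*sqrt(475) = 20*sqrt(19); 2*sqrt(684) = 12*sqrt(19); sqrt(76) = 2*sqrt(19)
Combine: (20 + 12 - 2)·sqrt(19) = 30*sqrt(19)

30*sqrt(19)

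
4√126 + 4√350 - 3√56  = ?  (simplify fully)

4√126 = 12*√14; 4√350 = 20*√14; 3√56 = 6*√14
Combine: (12 + 20 - 6)·√14 = 26*√14

26*√14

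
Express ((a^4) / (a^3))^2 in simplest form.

a^2

Inside the bracket: a^1
Raise to the power 2: a^2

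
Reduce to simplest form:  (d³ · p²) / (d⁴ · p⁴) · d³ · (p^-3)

d²/p⁵

Quotient: (d^-1) · (p^-2)
Multiply by d³ · (p^-3): add exponents.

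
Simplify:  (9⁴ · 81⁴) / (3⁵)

9⁴ = 3^8; 81⁴ = 3^16; 3⁵ = 3^5
Combine exponents: 3^19

3^19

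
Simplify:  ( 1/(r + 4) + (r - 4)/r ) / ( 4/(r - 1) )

(r³ - 17*r + 16)/(4*r² + 16*r)

Numerator: 1/(r + 4) + (r - 4)/r = (r² + r - 16)/(r² + 4*r)
Denominator: 4/(r - 1) = 4/(r - 1)
Divide: ((r² + r - 16)/(r² + 4*r)) · (r/4 - 1/4) = (r³ - 17*r + 16)/(4*r² + 16*r)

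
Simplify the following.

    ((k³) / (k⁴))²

Inside the bracket: (k^-1)
Raise to the power 2: (k^-2)

k^(-2)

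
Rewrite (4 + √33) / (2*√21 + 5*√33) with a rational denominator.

(-6*√77 - 8*√21 + 20*√33 + 165)/741

Multiply numerator and denominator by -2*√21 + 5*√33.
Denominator becomes 741; numerator becomes -6*√77 - 8*√21 + 20*√33 + 165.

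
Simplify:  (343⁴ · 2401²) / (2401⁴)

7^4

343⁴ = 7^12; 2401² = 7^8; 2401⁴ = 7^16
Combine exponents: 7^4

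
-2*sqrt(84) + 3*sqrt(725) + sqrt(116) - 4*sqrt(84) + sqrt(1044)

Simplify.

-12*sqrt(21) + 23*sqrt(29)

2*sqrt(84) = 4*sqrt(21); 3*sqrt(725) = 15*sqrt(29); sqrt(116) = 2*sqrt(29); 4*sqrt(84) = 8*sqrt(21); sqrt(1044) = 6*sqrt(29)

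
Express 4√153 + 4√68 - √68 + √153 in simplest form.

4√153 = 12*√17; 4√68 = 8*√17; √68 = 2*√17; √153 = 3*√17
Combine: (12 + 8 - 2 + 3)·√17 = 21*√17

21*√17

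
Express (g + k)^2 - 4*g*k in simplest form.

Expand the square and combine the 4*g*k term.

(g - k)^2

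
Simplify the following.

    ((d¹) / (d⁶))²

d^(-10)

Inside the bracket: (d^-5)
Raise to the power 2: (d^-10)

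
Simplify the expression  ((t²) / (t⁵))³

t^(-9)

Inside the bracket: (t^-3)
Raise to the power 3: (t^-9)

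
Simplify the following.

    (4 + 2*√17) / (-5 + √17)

(-7*√17 - 27)/4

Multiply numerator and denominator by -5 - √17.
Denominator becomes 8; numerator becomes -14*√17 - 54.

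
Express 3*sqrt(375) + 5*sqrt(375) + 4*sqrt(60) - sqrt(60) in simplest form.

3*sqrt(375) = 15*sqrt(15); 5*sqrt(375) = 25*sqrt(15); 4*sqrt(60) = 8*sqrt(15); sqrt(60) = 2*sqrt(15)
Combine: (15 + 25 + 8 - 2)·sqrt(15) = 46*sqrt(15)

46*sqrt(15)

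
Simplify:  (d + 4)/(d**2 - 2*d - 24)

1/(d - 6)

Factor: d**2 - 2*d - 24 = (d + 4)*(d - 6)
Cancel the common factor (d + 4).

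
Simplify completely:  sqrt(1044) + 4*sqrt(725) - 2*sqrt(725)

16*sqrt(29)

sqrt(1044) = 6*sqrt(29); 4*sqrt(725) = 20*sqrt(29); 2*sqrt(725) = 10*sqrt(29)
Combine: (6 + 20 - 10)·sqrt(29) = 16*sqrt(29)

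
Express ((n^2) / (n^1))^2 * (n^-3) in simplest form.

Inside the bracket: n^1
Raise to the power 2: n^2
Multiply by (n^-3): add exponents.

1/n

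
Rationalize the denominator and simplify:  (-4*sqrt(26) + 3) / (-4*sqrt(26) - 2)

(-10*sqrt(26) + 211)/206

Multiply numerator and denominator by -2 + 4*sqrt(26).
Denominator becomes -412; numerator becomes -422 + 20*sqrt(26).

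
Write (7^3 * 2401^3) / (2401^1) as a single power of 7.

7^3 = 7^3; 2401^3 = 7^12; 2401^1 = 7^4
Combine exponents: 7^11

7^11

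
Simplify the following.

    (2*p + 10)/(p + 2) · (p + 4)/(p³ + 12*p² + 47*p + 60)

Factor: 2*p + 10 = 2·(p + 5);  p³ + 12*p² + 47*p + 60 = (p + 5)·(p + 3)·(p + 4)
Cancel the common factors (p + 4), (p + 5).

2/(p² + 5*p + 6)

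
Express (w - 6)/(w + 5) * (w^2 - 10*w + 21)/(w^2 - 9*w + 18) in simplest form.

(w - 7)/(w + 5)

Factor: w^2 - 10*w + 21 = (w - 7)*(w - 3);  w^2 - 9*w + 18 = (w - 6)*(w - 3)
Cancel the common factors (w - 6), (w - 3).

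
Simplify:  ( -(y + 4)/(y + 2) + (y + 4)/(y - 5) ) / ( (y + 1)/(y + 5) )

(7*y^2 + 63*y + 140)/(y^3 - 2*y^2 - 13*y - 10)

Numerator: -(y + 4)/(y + 2) + (y + 4)/(y - 5) = (7*y + 28)/(y^2 - 3*y - 10)
Denominator: (y + 1)/(y + 5) = (y + 1)/(y + 5)
Divide: ((7*y + 28)/(y^2 - 3*y - 10)) · ((y + 5)/(y + 1)) = (7*y^2 + 63*y + 140)/(y^3 - 2*y^2 - 13*y - 10)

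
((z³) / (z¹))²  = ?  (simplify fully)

z⁴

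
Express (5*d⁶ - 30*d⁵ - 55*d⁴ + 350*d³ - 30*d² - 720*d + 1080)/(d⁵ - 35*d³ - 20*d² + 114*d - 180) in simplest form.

Factor: 5*d⁶ - 30*d⁵ - 55*d⁴ + 350*d³ - 30*d² - 720*d + 1080 = 5·(d + 3)·(d + 2)·(d - 3)·(d² - 2*d + 2)·(d - 6);  d⁵ - 35*d³ - 20*d² + 114*d - 180 = (d - 6)·(d + 3)·(d + 5)·(d² - 2*d + 2)
Cancel the common factors (d² - 2*d + 2), (d - 6), (d + 3).

(5*d² - 5*d - 30)/(d + 5)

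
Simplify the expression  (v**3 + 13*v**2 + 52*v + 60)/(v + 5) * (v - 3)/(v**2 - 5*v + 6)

(v**2 + 8*v + 12)/(v - 2)

Factor: v**3 + 13*v**2 + 52*v + 60 = (v + 5)*(v + 6)*(v + 2);  v**2 - 5*v + 6 = (v - 2)*(v - 3)
Cancel the common factors (v + 5), (v - 3).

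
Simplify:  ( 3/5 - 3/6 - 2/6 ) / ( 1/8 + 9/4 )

Numerator: 3/5 - 3/6 - 2/6 = -7/30
Denominator: 1/8 + 9/4 = 19/8
Divide: (-7/30) · (8/19) = -28/285

-28/285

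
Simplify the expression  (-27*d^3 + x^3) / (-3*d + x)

9*d^2 + 3*d*x + x^2

x^3 - (3*d)^3 = (-3*d + x)(9*d^2 + 3*d*x + x^2).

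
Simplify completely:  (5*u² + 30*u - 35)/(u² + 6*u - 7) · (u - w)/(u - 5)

(5*u - 5*w)/(u - 5)

Factor: 5*u² + 30*u - 35 = 5·(u - 1)·(u + 7);  u² + 6*u - 7 = (u + 7)·(u - 1)
Cancel the common factors (u + 7), (u - 1).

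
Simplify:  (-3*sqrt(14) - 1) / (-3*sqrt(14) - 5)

(-12*sqrt(14) + 121)/101

Multiply numerator and denominator by -5 + 3*sqrt(14).
Denominator becomes -101; numerator becomes -121 + 12*sqrt(14).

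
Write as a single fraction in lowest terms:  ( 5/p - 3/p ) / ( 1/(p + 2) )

Numerator: 5/p - 3/p = 2/p
Denominator: 1/(p + 2) = 1/(p + 2)
Divide: (2/p) · (p + 2) = (2*p + 4)/p

(2*p + 4)/p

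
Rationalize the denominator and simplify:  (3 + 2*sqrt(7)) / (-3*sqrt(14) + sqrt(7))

(-42*sqrt(2) - 9*sqrt(14) - 14 - 3*sqrt(7))/119

Multiply numerator and denominator by sqrt(7) + 3*sqrt(14).
Denominator becomes -119; numerator becomes 3*sqrt(7) + 14 + 9*sqrt(14) + 42*sqrt(2).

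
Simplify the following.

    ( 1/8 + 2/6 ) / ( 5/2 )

Numerator: 1/8 + 2/6 = 11/24
Denominator: 5/2 = 5/2
Divide: (11/24) · (2/5) = 11/60

11/60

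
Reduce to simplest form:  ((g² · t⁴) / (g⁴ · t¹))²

t⁶/g⁴

Inside the bracket: (g^-2) · t³
Raise to the power 2: (g^-4) · t⁶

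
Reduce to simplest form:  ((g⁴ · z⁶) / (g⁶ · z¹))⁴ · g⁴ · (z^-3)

Inside the bracket: (g^-2) · z⁵
Raise to the power 4: (g^-8) · z^20
Multiply by g⁴ · (z^-3): add exponents.

z^17/g⁴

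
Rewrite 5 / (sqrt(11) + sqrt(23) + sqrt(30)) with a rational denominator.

Group as (sqrt(23) + sqrt(30)) + sqrt(11); multiply by (sqrt(23) + sqrt(30)) - sqrt(11), then rationalise the remaining surd.

(-5*sqrt(7590) + 10*sqrt(30) + 45*sqrt(23) + 105*sqrt(11))/498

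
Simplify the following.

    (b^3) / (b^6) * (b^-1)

b^(-4)

Quotient: (b^-3)
Multiply by (b^-1): add exponents.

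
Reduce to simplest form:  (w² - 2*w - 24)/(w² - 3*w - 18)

Factor: w² - 2*w - 24 = (w - 6)·(w + 4);  w² - 3*w - 18 = (w - 6)·(w + 3)
Cancel the common factor (w - 6).

(w + 4)/(w + 3)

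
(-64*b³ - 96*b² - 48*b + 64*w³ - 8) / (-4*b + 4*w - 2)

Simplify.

16*b² + 16*b*w + 16*b + 16*w² + 8*w + 4

Apply the difference-of-cubes factorisation and cancel (-4*b + 4*w - 2).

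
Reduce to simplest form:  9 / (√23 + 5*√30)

(-9*√23 + 45*√30)/727

Multiply numerator and denominator by -√23 + 5*√30.
Denominator becomes 727; numerator becomes -9*√23 + 45*√30.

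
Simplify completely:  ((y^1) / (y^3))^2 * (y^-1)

Inside the bracket: (y^-2)
Raise to the power 2: (y^-4)
Multiply by (y^-1): add exponents.

y^(-5)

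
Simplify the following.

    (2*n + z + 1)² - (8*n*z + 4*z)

Expand the square and combine the (8*n*z + 4*z) term.

(2*n - z + 1)²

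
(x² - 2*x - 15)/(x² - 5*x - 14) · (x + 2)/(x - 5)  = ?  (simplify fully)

Factor: x² - 2*x - 15 = (x + 3)·(x - 5);  x² - 5*x - 14 = (x + 2)·(x - 7)
Cancel the common factors (x - 5), (x + 2).

(x + 3)/(x - 7)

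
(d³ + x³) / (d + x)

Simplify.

d² - d*x + x²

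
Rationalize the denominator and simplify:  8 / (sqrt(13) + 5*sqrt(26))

(-8*sqrt(13) + 40*sqrt(26))/637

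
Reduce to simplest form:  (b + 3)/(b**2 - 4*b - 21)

Factor: b**2 - 4*b - 21 = (b - 7)*(b + 3)
Cancel the common factor (b + 3).

1/(b - 7)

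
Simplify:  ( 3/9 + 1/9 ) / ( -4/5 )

-5/9

Numerator: 3/9 + 1/9 = 4/9
Denominator: -4/5 = -4/5
Divide: (4/9) · (-5/4) = -5/9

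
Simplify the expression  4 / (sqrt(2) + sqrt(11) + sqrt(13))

Group as (sqrt(2) + sqrt(11)) + sqrt(13); multiply by (sqrt(2) + sqrt(11)) - sqrt(13), then rationalise the remaining surd.

(-sqrt(286) + 2*sqrt(11) + 11*sqrt(2))/11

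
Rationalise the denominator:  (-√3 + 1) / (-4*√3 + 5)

(√3 + 7)/23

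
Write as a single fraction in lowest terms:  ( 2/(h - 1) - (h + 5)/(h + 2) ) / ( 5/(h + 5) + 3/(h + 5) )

Numerator: 2/(h - 1) - (h + 5)/(h + 2) = (-h**2 - 2*h + 9)/(h**2 + h - 2)
Denominator: 5/(h + 5) + 3/(h + 5) = 8/(h + 5)
Divide: ((-h**2 - 2*h + 9)/(h**2 + h - 2)) · (h/8 + 5/8) = (-h**3 - 7*h**2 - h + 45)/(8*h**2 + 8*h - 16)

(-h**3 - 7*h**2 - h + 45)/(8*h**2 + 8*h - 16)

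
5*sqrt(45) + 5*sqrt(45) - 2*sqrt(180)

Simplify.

18*sqrt(5)

5*sqrt(45) = 15*sqrt(5); 5*sqrt(45) = 15*sqrt(5); 2*sqrt(180) = 12*sqrt(5)
Combine: (15 + 15 - 12)·sqrt(5) = 18*sqrt(5)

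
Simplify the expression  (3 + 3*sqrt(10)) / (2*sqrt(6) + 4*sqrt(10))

(-6*sqrt(15) - 3*sqrt(6) + 6*sqrt(10) + 60)/68

Multiply numerator and denominator by -2*sqrt(6) + 4*sqrt(10).
Denominator becomes 136; numerator becomes -12*sqrt(15) - 6*sqrt(6) + 12*sqrt(10) + 120.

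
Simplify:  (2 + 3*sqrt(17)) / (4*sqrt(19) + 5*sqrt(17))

Multiply numerator and denominator by -4*sqrt(19) + 5*sqrt(17).
Denominator becomes 121; numerator becomes -12*sqrt(323) - 8*sqrt(19) + 10*sqrt(17) + 255.

(-12*sqrt(323) - 8*sqrt(19) + 10*sqrt(17) + 255)/121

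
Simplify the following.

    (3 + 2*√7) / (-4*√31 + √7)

(-8*√217 - 12*√31 - 14 - 3*√7)/489

Multiply numerator and denominator by √7 + 4*√31.
Denominator becomes -489; numerator becomes 3*√7 + 14 + 12*√31 + 8*√217.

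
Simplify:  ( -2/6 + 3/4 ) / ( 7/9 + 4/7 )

21/68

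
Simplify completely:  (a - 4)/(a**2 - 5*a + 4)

Factor: a**2 - 5*a + 4 = (a - 1)*(a - 4)
Cancel the common factor (a - 4).

1/(a - 1)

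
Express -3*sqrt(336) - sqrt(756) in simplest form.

3*sqrt(336) = 12*sqrt(21); sqrt(756) = 6*sqrt(21)
Combine: (-12 - 6)·sqrt(21) = -18*sqrt(21)

-18*sqrt(21)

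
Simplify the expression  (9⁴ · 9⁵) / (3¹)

9⁴ = 3^8; 9⁵ = 3^10; 3¹ = 3^1
Combine exponents: 3^17

3^17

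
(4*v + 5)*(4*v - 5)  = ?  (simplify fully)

Product of conjugates: (P+Q)(P-Q) = P^2 - Q^2.

16*v^2 - 25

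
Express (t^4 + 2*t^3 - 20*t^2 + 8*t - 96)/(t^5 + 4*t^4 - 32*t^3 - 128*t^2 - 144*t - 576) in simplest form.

Factor: t^4 + 2*t^3 - 20*t^2 + 8*t - 96 = (t^2 + 4)*(t + 6)*(t - 4);  t^5 + 4*t^4 - 32*t^3 - 128*t^2 - 144*t - 576 = (t + 6)*(t - 6)*(t^2 + 4)*(t + 4)
Cancel the common factors (t^2 + 4), (t + 6).

(t - 4)/(t^2 - 2*t - 24)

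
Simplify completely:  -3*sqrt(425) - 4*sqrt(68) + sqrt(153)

3*sqrt(425) = 15*sqrt(17); 4*sqrt(68) = 8*sqrt(17); sqrt(153) = 3*sqrt(17)
Combine: (-15 - 8 + 3)·sqrt(17) = -20*sqrt(17)

-20*sqrt(17)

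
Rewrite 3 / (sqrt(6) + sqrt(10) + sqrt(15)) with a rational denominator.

(-180 + 3*sqrt(15) + 33*sqrt(10) + 57*sqrt(6))/239

Group as (sqrt(6) + sqrt(15)) + sqrt(10); multiply by (sqrt(6) + sqrt(15)) - sqrt(10), then rationalise the remaining surd.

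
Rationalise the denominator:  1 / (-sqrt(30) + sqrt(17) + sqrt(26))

(-13*sqrt(30) + 21*sqrt(26) + 39*sqrt(17) + 4*sqrt(3315))/1599

Group as (sqrt(17) + sqrt(26)) - sqrt(30); multiply by (sqrt(17) + sqrt(26)) + sqrt(30), then rationalise the remaining surd.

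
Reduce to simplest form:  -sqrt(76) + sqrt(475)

sqrt(76) = 2*sqrt(19); sqrt(475) = 5*sqrt(19)
Combine: (-2 + 5)·sqrt(19) = 3*sqrt(19)

3*sqrt(19)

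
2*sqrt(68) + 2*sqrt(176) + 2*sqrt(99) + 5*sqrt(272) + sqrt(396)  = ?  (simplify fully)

2*sqrt(68) = 4*sqrt(17); 2*sqrt(176) = 8*sqrt(11); 2*sqrt(99) = 6*sqrt(11); 5*sqrt(272) = 20*sqrt(17); sqrt(396) = 6*sqrt(11)

20*sqrt(11) + 24*sqrt(17)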